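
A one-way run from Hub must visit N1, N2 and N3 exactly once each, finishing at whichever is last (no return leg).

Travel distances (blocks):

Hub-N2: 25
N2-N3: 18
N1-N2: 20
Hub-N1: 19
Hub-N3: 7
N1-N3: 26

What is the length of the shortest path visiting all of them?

There are 3! = 6 possible orderings.
Hub → N1 → N2 → N3: 19+20+18 = 57
Hub → N1 → N3 → N2: 19+26+18 = 63
Hub → N2 → N1 → N3: 25+20+26 = 71
Hub → N2 → N3 → N1: 25+18+26 = 69
Hub → N3 → N1 → N2: 7+26+20 = 53
Hub → N3 → N2 → N1: 7+18+20 = 45
The minimum is 45.
One shortest path: Hub → N3 → N2 → N1.

Minimum one-way distance = 45 blocks.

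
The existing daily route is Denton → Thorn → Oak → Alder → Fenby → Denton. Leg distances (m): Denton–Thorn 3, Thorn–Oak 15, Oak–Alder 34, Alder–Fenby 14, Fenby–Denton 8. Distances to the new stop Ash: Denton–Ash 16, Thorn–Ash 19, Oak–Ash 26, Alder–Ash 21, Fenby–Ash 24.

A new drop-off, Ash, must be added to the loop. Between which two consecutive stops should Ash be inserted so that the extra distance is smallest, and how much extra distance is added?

Insertion cost between consecutive stops i–j is d(i,Ash) + d(Ash,j) − d(i,j):
  between Denton and Thorn: 16 + 19 − 3 = 32
  between Thorn and Oak: 19 + 26 − 15 = 30
  between Oak and Alder: 26 + 21 − 34 = 13
  between Alder and Fenby: 21 + 24 − 14 = 31
  between Fenby and Denton: 24 + 16 − 8 = 32
Cheapest insertion is between Oak and Alder, adding 13.
New total = 74 + 13 = 87.

Adding 13 m by placing Ash on the Oak–Alder leg.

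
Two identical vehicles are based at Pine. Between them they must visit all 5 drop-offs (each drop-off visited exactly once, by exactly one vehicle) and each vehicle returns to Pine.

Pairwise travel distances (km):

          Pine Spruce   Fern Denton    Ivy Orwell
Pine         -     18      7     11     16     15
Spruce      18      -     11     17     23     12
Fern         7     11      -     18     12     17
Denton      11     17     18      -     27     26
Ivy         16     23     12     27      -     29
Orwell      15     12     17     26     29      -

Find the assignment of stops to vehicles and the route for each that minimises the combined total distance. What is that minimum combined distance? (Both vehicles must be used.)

Minimum combined distance: 88 km.

There are 2^4 − 1 = 15 ways to divide the 5 stops into two non-empty groups. For each, the best each vehicle can do is its own shortest tour through its group:
  {Spruce} + {Fern, Denton, Ivy, Orwell}: 36 + 82 = 118
  {Fern} + {Spruce, Denton, Ivy, Orwell}: 14 + 85 = 99
  {Spruce, Fern} + {Denton, Ivy, Orwell}: 36 + 82 = 118
  {Denton} + {Spruce, Fern, Ivy, Orwell}: 22 + 66 = 88
  {Spruce, Denton} + {Fern, Ivy, Orwell}: 46 + 60 = 106
  {Fern, Denton} + {Spruce, Ivy, Orwell}: 36 + 66 = 102
  … (15 splits in total)
Best: vehicle 1 Pine → Denton → Pine = 22; vehicle 2 Pine → Ivy → Fern → Spruce → Orwell → Pine = 66; combined 88.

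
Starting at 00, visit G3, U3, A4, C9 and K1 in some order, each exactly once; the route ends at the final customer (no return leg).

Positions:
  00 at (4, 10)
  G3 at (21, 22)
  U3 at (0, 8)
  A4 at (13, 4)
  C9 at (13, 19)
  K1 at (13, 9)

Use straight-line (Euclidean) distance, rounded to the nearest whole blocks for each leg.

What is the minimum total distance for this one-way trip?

42 blocks — the minimum one-way total.

There are 5! = 120 possible orderings.
00→G3→U3→A4→C9→K1: 21+25+14+15+10 = 85
00→G3→U3→A4→K1→C9: 21+25+14+5+10 = 75
00→G3→U3→C9→A4→K1: 21+25+17+15+5 = 83
00→G3→U3→C9→K1→A4: 21+25+17+10+5 = 78
00→G3→U3→K1→A4→C9: 21+25+13+5+15 = 79
00→G3→U3→K1→C9→A4: 21+25+13+10+15 = 84
00→G3→A4→U3→C9→K1: 21+20+14+17+10 = 82
00→G3→A4→U3→K1→C9: 21+20+14+13+10 = 78
00→G3→A4→C9→U3→K1: 21+20+15+17+13 = 86
00→G3→A4→C9→K1→U3: 21+20+15+10+13 = 79
00→G3→A4→K1→U3→C9: 21+20+5+13+17 = 76
00→G3→A4→K1→C9→U3: 21+20+5+10+17 = 73
00→G3→C9→U3→A4→K1: 21+9+17+14+5 = 66
00→G3→C9→U3→K1→A4: 21+9+17+13+5 = 65
… (106 more)
00→U3→A4→K1→C9→G3: 4+14+5+10+9 = 42  ← best
The minimum is 42.
One shortest path: 00 → U3 → A4 → K1 → C9 → G3.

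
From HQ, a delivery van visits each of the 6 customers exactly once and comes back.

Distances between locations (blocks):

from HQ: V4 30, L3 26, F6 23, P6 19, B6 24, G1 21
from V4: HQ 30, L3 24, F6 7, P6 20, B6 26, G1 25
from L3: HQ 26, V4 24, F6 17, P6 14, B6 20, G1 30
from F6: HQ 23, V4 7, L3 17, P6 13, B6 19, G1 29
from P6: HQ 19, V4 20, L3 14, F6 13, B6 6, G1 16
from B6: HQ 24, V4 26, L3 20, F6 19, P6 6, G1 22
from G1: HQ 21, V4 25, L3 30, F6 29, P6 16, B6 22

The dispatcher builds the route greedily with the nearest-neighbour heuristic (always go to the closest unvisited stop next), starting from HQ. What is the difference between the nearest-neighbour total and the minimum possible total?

Excess over optimum: 12 blocks.

HQ: P6=19, G1=21, F6=23, B6=24, L3=26, V4=30 ⇒ P6
P6: B6=6, F6=13, L3=14, G1=16, V4=20 ⇒ B6
B6: F6=19, L3=20, G1=22, V4=26 ⇒ F6
F6: V4=7, L3=17, G1=29 ⇒ V4
V4: L3=24, G1=25 ⇒ L3
L3: G1=30 ⇒ G1
NN route HQ → P6 → B6 → F6 → V4 → L3 → G1 → HQ costs 126.
Optimal: HQ → B6 → P6 → L3 → F6 → V4 → G1 → HQ costs 114 (by enumerating all 360 distinct tours).
Excess = 126 − 114 = 12.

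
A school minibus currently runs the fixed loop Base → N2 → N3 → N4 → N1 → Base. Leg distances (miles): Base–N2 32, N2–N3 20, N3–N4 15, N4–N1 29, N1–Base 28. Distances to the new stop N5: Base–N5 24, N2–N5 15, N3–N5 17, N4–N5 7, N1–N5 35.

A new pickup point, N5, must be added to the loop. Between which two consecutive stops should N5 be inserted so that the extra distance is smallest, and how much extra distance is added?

Insertion cost between consecutive stops i–j is d(i,N5) + d(N5,j) − d(i,j):
  between Base and N2: 24 + 15 − 32 = 7
  between N2 and N3: 15 + 17 − 20 = 12
  between N3 and N4: 17 + 7 − 15 = 9
  between N4 and N1: 7 + 35 − 29 = 13
  between N1 and Base: 35 + 24 − 28 = 31
Cheapest insertion is between Base and N2, adding 7.
New total = 124 + 7 = 131.

Adding 7 miles by placing N5 on the Base–N2 leg.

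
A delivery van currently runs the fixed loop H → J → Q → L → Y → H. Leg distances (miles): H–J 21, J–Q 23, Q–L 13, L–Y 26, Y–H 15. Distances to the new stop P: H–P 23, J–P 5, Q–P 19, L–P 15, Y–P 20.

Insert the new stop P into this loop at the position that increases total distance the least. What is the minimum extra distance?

Insertion cost between consecutive stops i–j is d(i,P) + d(P,j) − d(i,j):
  between H and J: 23 + 5 − 21 = 7
  between J and Q: 5 + 19 − 23 = 1
  between Q and L: 19 + 15 − 13 = 21
  between L and Y: 15 + 20 − 26 = 9
  between Y and H: 20 + 23 − 15 = 28
Cheapest insertion is between J and Q, adding 1.
New total = 98 + 1 = 99.

Adding 1 miles by placing P on the J–Q leg.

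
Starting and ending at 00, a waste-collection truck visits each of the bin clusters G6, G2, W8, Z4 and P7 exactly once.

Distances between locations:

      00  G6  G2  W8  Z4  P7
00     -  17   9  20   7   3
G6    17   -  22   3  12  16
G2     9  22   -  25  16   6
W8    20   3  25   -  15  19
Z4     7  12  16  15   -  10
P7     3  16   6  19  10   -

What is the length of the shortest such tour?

Minimum total distance: 56.

With 5 stops there are 5!/2 = 60 distinct round trips (a route and its reverse cost the same).
00 - G6 - G2 - W8 - Z4 - P7 - 00: 17+22+25+15+10+3 = 92
00 - G6 - G2 - W8 - P7 - Z4 - 00: 17+22+25+19+10+7 = 100
00 - G6 - G2 - Z4 - W8 - P7 - 00: 17+22+16+15+19+3 = 92
00 - G6 - G2 - Z4 - P7 - W8 - 00: 17+22+16+10+19+20 = 104
00 - G6 - G2 - P7 - W8 - Z4 - 00: 17+22+6+19+15+7 = 86
00 - G6 - G2 - P7 - Z4 - W8 - 00: 17+22+6+10+15+20 = 90
00 - G6 - W8 - G2 - Z4 - P7 - 00: 17+3+25+16+10+3 = 74
00 - G6 - W8 - G2 - P7 - Z4 - 00: 17+3+25+6+10+7 = 68
00 - G6 - W8 - Z4 - G2 - P7 - 00: 17+3+15+16+6+3 = 60
00 - G6 - W8 - Z4 - P7 - G2 - 00: 17+3+15+10+6+9 = 60
00 - G6 - W8 - P7 - G2 - Z4 - 00: 17+3+19+6+16+7 = 68
00 - G6 - W8 - P7 - Z4 - G2 - 00: 17+3+19+10+16+9 = 74
00 - G6 - Z4 - G2 - W8 - P7 - 00: 17+12+16+25+19+3 = 92
00 - G6 - Z4 - G2 - P7 - W8 - 00: 17+12+16+6+19+20 = 90
… (46 more)
00 - G2 - P7 - G6 - W8 - Z4 - 00: 9+6+16+3+15+7 = 56  ← best
The minimum is 56.
One optimal route: 00 → G2 → P7 → G6 → W8 → Z4 → 00 (or its reverse).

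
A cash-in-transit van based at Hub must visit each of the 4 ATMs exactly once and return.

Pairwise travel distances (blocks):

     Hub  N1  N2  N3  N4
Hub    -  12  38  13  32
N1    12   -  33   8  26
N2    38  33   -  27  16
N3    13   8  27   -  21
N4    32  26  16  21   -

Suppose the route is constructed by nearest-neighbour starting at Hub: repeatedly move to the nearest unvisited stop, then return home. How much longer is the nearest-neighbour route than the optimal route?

Hub: N1=12, N3=13, N4=32, N2=38 ⇒ N1
N1: N3=8, N4=26, N2=33 ⇒ N3
N3: N4=21, N2=27 ⇒ N4
N4: N2=16 ⇒ N2
NN route Hub → N1 → N3 → N4 → N2 → Hub costs 95.
Optimal: Hub → N1 → N4 → N2 → N3 → Hub costs 94 (by enumerating all 12 distinct tours).
Excess = 95 − 94 = 1.

The nearest-neighbour route is 1 blocks longer than optimal.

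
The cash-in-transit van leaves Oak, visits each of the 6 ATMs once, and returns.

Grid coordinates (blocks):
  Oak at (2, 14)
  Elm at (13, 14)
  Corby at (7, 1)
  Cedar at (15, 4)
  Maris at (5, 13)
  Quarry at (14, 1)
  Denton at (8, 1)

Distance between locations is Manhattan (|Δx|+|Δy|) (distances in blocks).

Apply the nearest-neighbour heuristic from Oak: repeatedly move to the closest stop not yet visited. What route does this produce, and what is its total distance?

At Oak the remaining stops are Maris 4, Elm 11, Corby 18, Denton 19, Cedar 23, Quarry 25; go to Maris.
At Maris the remaining stops are Elm 9, Corby 14, Denton 15, Cedar 19, Quarry 21; go to Elm.
At Elm the remaining stops are Cedar 12, Quarry 14, Denton 18, Corby 19; go to Cedar.
At Cedar the remaining stops are Quarry 4, Denton 10, Corby 11; go to Quarry.
At Quarry the remaining stops are Denton 6, Corby 7; go to Denton.
At Denton the remaining stops are Corby 1; go to Corby.
Return Corby→Oak: 18.
Total = 4 + 9 + 12 + 4 + 6 + 1 + 18 = 54.

Nearest-neighbour total = 54 blocks; route Oak → Maris → Elm → Cedar → Quarry → Denton → Corby → Oak.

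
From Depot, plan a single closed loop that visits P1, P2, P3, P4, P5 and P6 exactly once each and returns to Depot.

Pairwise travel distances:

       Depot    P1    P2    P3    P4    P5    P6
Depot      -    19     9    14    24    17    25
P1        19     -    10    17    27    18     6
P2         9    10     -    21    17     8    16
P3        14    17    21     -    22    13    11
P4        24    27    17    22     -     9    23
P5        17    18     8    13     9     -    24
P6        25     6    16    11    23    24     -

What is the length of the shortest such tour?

There are 360 distinct closed tours to check (reversals are equivalent).
Depot-P1-P2-P3-P4-P5-P6-Depot: 19+10+21+22+9+24+25 = 130
Depot-P1-P2-P3-P4-P6-P5-Depot: 19+10+21+22+23+24+17 = 136
Depot-P1-P2-P3-P5-P4-P6-Depot: 19+10+21+13+9+23+25 = 120
Depot-P1-P2-P3-P5-P6-P4-Depot: 19+10+21+13+24+23+24 = 134
Depot-P1-P2-P3-P6-P4-P5-Depot: 19+10+21+11+23+9+17 = 110
Depot-P1-P2-P3-P6-P5-P4-Depot: 19+10+21+11+24+9+24 = 118
Depot-P1-P2-P4-P3-P5-P6-Depot: 19+10+17+22+13+24+25 = 130
Depot-P1-P2-P4-P3-P6-P5-Depot: 19+10+17+22+11+24+17 = 120
… (352 more)
Depot-P2-P1-P6-P3-P5-P4-Depot: 9+10+6+11+13+9+24 = 82  ← best
The minimum is 82.
One optimal route: Depot → P2 → P1 → P6 → P3 → P5 → P4 → Depot (or its reverse).

Minimum total distance: 82.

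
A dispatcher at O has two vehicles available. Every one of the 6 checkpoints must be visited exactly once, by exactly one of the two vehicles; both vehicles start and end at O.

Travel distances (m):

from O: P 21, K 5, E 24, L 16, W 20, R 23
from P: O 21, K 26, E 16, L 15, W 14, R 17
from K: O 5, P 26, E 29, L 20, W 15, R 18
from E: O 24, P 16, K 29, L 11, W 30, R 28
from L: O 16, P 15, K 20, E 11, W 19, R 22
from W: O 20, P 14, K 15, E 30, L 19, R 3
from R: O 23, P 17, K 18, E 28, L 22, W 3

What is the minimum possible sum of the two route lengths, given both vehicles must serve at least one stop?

93 m — the smallest possible combined total.

Try each way of splitting the stops between the two vehicles (each non-empty) and, for each split, find the best tour for each vehicle:
  {P} + {K, E, L, W, R}: 42 + 78 = 120
  {K} + {P, E, L, W, R}: 10 + 83 = 93
  {P, K} + {E, L, W, R}: 52 + 78 = 130
  {E} + {P, K, L, W, R}: 48 + 71 = 119
  {P, E} + {K, L, W, R}: 61 + 61 = 122
  {K, E} + {P, L, W, R}: 58 + 71 = 129
  … (31 splits in total)
Best: vehicle 1 O → K → O = 10; vehicle 2 O → L → E → P → W → R → O = 83; combined 93.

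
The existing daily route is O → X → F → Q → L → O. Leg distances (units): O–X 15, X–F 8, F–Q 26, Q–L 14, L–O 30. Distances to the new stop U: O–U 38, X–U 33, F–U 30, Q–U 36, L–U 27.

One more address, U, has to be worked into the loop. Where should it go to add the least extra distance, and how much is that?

+35 — insert U between L and O.

Insertion cost between consecutive stops i–j is d(i,U) + d(U,j) − d(i,j):
  between O and X: 38 + 33 − 15 = 56
  between X and F: 33 + 30 − 8 = 55
  between F and Q: 30 + 36 − 26 = 40
  between Q and L: 36 + 27 − 14 = 49
  between L and O: 27 + 38 − 30 = 35
Cheapest insertion is between L and O, adding 35.
New total = 93 + 35 = 128.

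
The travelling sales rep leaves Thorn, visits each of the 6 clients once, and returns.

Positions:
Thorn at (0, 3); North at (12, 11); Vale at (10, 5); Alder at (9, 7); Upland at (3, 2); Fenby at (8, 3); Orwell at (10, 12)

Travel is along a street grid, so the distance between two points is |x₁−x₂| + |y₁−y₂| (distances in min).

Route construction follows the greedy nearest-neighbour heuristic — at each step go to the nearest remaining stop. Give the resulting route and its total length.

46 min along Thorn → Upland → Fenby → Vale → Alder → Orwell → North → Thorn.

Thorn → [Upland:4 / Fenby:8 / Vale:12 / Alder:13 / Orwell:19 / North:20] → Upland (4)
Upland → [Fenby:6 / Vale:10 / Alder:11 / Orwell:17 / North:18] → Fenby (6)
Fenby → [Vale:4 / Alder:5 / Orwell:11 / North:12] → Vale (4)
Vale → [Alder:3 / Orwell:7 / North:8] → Alder (3)
Alder → [Orwell:6 / North:7] → Orwell (6)
Orwell → [North:3] → North (3)
Return North→Thorn: 20.
Total = 4 + 6 + 4 + 3 + 6 + 3 + 20 = 46.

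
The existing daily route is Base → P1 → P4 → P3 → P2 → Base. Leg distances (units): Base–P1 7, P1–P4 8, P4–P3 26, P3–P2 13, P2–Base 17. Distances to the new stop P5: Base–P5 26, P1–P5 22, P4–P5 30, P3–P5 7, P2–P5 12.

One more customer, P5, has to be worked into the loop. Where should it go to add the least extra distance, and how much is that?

Insertion cost between consecutive stops i–j is d(i,P5) + d(P5,j) − d(i,j):
  between Base and P1: 26 + 22 − 7 = 41
  between P1 and P4: 22 + 30 − 8 = 44
  between P4 and P3: 30 + 7 − 26 = 11
  between P3 and P2: 7 + 12 − 13 = 6
  between P2 and Base: 12 + 26 − 17 = 21
Cheapest insertion is between P3 and P2, adding 6.
New total = 71 + 6 = 77.

Minimum extra distance: 6, inserting P5 between P3 and P2.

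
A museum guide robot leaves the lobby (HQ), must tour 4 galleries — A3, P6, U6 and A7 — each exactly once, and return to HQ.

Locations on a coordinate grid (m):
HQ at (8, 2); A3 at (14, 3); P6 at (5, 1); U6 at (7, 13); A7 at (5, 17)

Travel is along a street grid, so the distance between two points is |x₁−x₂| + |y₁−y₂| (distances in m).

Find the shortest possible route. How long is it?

There are 12 distinct closed tours to check (reversals are equivalent).
HQ→A3→P6→U6→A7→HQ: 7+11+14+6+18 = 56
HQ→A3→P6→A7→U6→HQ: 7+11+16+6+12 = 52
HQ→A3→U6→P6→A7→HQ: 7+17+14+16+18 = 72
HQ→A3→U6→A7→P6→HQ: 7+17+6+16+4 = 50
HQ→A3→A7→P6→U6→HQ: 7+23+16+14+12 = 72
HQ→A3→A7→U6→P6→HQ: 7+23+6+14+4 = 54
HQ→P6→A3→U6→A7→HQ: 4+11+17+6+18 = 56
HQ→P6→A3→A7→U6→HQ: 4+11+23+6+12 = 56
HQ→P6→U6→A3→A7→HQ: 4+14+17+23+18 = 76
HQ→P6→A7→A3→U6→HQ: 4+16+23+17+12 = 72
HQ→U6→A3→P6→A7→HQ: 12+17+11+16+18 = 74
HQ→U6→P6→A3→A7→HQ: 12+14+11+23+18 = 78
The minimum is 50.
One optimal route: HQ → A3 → U6 → A7 → P6 → HQ (or its reverse).

50 m — the shortest possible round trip.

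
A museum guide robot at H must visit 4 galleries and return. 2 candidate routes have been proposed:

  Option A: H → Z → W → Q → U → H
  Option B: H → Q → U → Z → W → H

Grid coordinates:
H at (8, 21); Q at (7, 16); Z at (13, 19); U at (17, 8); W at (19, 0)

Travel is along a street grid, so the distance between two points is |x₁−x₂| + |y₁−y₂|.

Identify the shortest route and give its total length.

Option A: 7 + 25 + 28 + 18 + 22 = 100
Option B: 6 + 18 + 15 + 25 + 32 = 96

Shortest is Option B, total 96.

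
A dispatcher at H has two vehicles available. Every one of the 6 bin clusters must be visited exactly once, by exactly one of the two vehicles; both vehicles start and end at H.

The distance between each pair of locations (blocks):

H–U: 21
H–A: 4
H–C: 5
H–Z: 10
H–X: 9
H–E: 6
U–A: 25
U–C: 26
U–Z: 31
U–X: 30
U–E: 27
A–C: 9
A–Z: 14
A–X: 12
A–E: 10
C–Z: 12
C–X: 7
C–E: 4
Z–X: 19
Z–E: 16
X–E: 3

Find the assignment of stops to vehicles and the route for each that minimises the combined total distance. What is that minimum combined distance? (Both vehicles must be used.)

There are 2^5 − 1 = 31 ways to divide the 6 stops into two non-empty groups. For each, the best each vehicle can do is its own shortest tour through its group:
  {U} + {A, C, Z, X, E}: 42 + 45 = 87
  {A} + {U, C, Z, X, E}: 8 + 80 = 88
  {U, A} + {C, Z, X, E}: 50 + 38 = 88
  {C} + {U, A, Z, X, E}: 10 + 87 = 97
  {U, C} + {A, Z, X, E}: 52 + 45 = 97
  {A, C} + {U, Z, X, E}: 18 + 80 = 98
  … (31 splits in total)
Best: vehicle 1 H → U → H = 42; vehicle 2 H → A → X → E → C → Z → H = 45; combined 87.

87 blocks — the smallest possible combined total.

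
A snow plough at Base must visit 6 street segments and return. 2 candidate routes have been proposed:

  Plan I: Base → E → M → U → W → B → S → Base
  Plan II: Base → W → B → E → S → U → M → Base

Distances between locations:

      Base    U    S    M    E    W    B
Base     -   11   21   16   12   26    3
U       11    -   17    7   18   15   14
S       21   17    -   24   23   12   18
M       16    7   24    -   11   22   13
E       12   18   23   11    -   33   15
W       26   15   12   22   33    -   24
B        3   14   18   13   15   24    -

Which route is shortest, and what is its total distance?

Plan I: 12 + 11 + 7 + 15 + 24 + 18 + 21 = 108
Plan II: 26 + 24 + 15 + 23 + 17 + 7 + 16 = 128

108 — Plan I is the shortest.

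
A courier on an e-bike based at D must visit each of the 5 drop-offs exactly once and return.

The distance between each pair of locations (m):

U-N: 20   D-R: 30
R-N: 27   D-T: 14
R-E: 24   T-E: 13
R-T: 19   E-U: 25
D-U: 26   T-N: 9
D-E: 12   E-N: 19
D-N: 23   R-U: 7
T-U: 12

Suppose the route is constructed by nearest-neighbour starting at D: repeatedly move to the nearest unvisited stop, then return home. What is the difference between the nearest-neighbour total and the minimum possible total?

D: E=12, T=14, N=23, U=26, R=30 ⇒ E
E: T=13, N=19, R=24, U=25 ⇒ T
T: N=9, U=12, R=19 ⇒ N
N: U=20, R=27 ⇒ U
U: R=7 ⇒ R
NN route D → E → T → N → U → R → D costs 91.
Optimal: D → T → N → U → R → E → D costs 86 (by enumerating all 60 distinct tours).
Excess = 91 − 86 = 5.

Excess over optimum: 5 m.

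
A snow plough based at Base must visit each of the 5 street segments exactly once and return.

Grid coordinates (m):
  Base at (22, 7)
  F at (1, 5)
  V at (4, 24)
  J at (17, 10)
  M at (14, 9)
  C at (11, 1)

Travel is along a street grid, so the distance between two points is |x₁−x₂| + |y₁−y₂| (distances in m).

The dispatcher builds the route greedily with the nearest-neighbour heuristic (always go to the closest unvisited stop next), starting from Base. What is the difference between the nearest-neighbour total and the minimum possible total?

From Base: J=8, M=10, C=17, F=23, V=35 → choose J (8).
From J: M=4, C=15, F=21, V=27 → choose M (4).
From M: C=11, F=17, V=25 → choose C (11).
From C: F=14, V=30 → choose F (14).
From F: V=22 → choose V (22).
NN route Base → J → M → C → F → V → Base costs 94.
Optimal: Base → J → M → V → F → C → Base costs 90 (by enumerating all 60 distinct tours).
Excess = 94 − 90 = 4.

The nearest-neighbour route is 4 m longer than optimal.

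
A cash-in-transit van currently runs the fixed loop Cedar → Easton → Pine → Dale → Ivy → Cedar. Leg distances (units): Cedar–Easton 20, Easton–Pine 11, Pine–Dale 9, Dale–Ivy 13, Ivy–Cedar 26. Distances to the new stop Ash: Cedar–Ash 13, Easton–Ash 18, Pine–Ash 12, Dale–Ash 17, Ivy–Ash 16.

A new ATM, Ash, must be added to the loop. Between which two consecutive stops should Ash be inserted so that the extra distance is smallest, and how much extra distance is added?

Insertion cost between consecutive stops i–j is d(i,Ash) + d(Ash,j) − d(i,j):
  between Cedar and Easton: 13 + 18 − 20 = 11
  between Easton and Pine: 18 + 12 − 11 = 19
  between Pine and Dale: 12 + 17 − 9 = 20
  between Dale and Ivy: 17 + 16 − 13 = 20
  between Ivy and Cedar: 16 + 13 − 26 = 3
Cheapest insertion is between Ivy and Cedar, adding 3.
New total = 79 + 3 = 82.

Adding 3 by placing Ash on the Ivy–Cedar leg.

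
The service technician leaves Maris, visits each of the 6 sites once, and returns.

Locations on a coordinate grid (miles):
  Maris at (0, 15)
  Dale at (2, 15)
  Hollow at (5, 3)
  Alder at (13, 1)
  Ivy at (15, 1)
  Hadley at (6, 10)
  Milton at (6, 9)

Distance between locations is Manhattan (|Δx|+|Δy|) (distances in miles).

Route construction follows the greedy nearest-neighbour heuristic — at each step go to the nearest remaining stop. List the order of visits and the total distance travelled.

From Maris: distances to unvisited — Dale=2, Hadley=11, Milton=12, Hollow=17, Alder=27, Ivy=29. Nearest is Dale (2).
From Dale: distances to unvisited — Hadley=9, Milton=10, Hollow=15, Alder=25, Ivy=27. Nearest is Hadley (9).
From Hadley: distances to unvisited — Milton=1, Hollow=8, Alder=16, Ivy=18. Nearest is Milton (1).
From Milton: distances to unvisited — Hollow=7, Alder=15, Ivy=17. Nearest is Hollow (7).
From Hollow: distances to unvisited — Alder=10, Ivy=12. Nearest is Alder (10).
From Alder: distances to unvisited — Ivy=2. Nearest is Ivy (2).
Return Ivy→Maris: 29.
Total = 2 + 9 + 1 + 7 + 10 + 2 + 29 = 60.

Total distance 60 miles via the nearest-neighbour route Maris → Dale → Hadley → Milton → Hollow → Alder → Ivy → Maris.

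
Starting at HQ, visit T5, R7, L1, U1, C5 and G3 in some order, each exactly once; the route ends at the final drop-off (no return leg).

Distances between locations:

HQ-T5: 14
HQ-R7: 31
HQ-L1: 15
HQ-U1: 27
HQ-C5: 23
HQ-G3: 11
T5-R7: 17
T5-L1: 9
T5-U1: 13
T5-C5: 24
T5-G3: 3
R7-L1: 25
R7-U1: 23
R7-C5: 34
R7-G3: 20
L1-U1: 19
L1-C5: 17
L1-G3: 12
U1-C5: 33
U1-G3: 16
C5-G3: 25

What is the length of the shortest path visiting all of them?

Shortest open route: 90.

There are 6! = 720 possible orderings.
HQ→T5→R7→L1→U1→C5→G3: 14+17+25+19+33+25 = 133
HQ→T5→R7→L1→U1→G3→C5: 14+17+25+19+16+25 = 116
HQ→T5→R7→L1→C5→U1→G3: 14+17+25+17+33+16 = 122
HQ→T5→R7→L1→C5→G3→U1: 14+17+25+17+25+16 = 114
HQ→T5→R7→L1→G3→U1→C5: 14+17+25+12+16+33 = 117
HQ→T5→R7→L1→G3→C5→U1: 14+17+25+12+25+33 = 126
HQ→T5→R7→U1→L1→C5→G3: 14+17+23+19+17+25 = 115
HQ→T5→R7→U1→L1→G3→C5: 14+17+23+19+12+25 = 110
… (712 more)
HQ→G3→T5→R7→U1→L1→C5: 11+3+17+23+19+17 = 90  ← best
The minimum is 90.
One shortest path: HQ → G3 → T5 → R7 → U1 → L1 → C5.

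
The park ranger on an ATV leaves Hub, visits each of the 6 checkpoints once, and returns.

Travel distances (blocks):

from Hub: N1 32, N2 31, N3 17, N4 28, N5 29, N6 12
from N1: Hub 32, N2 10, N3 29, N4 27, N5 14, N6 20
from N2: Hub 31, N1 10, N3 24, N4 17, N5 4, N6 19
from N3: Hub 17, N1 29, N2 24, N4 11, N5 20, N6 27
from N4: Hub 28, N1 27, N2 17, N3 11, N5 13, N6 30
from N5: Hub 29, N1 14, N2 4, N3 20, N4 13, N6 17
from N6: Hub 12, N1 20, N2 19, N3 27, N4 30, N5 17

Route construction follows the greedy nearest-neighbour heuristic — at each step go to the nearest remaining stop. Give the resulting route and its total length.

Hub → [N6:12 / N3:17 / N4:28 / N5:29 / N2:31 / N1:32] → N6 (12)
N6 → [N5:17 / N2:19 / N1:20 / N3:27 / N4:30] → N5 (17)
N5 → [N2:4 / N4:13 / N1:14 / N3:20] → N2 (4)
N2 → [N1:10 / N4:17 / N3:24] → N1 (10)
N1 → [N4:27 / N3:29] → N4 (27)
N4 → [N3:11] → N3 (11)
Return N3→Hub: 17.
Total = 12 + 17 + 4 + 10 + 27 + 11 + 17 = 98.

Total distance 98 blocks via the nearest-neighbour route Hub → N6 → N5 → N2 → N1 → N4 → N3 → Hub.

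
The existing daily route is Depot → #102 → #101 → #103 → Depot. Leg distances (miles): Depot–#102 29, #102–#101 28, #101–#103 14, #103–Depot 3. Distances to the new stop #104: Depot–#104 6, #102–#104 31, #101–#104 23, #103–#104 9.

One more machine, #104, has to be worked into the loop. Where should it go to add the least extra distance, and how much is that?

Insertion cost between consecutive stops i–j is d(i,#104) + d(#104,j) − d(i,j):
  between Depot and #102: 6 + 31 − 29 = 8
  between #102 and #101: 31 + 23 − 28 = 26
  between #101 and #103: 23 + 9 − 14 = 18
  between #103 and Depot: 9 + 6 − 3 = 12
Cheapest insertion is between Depot and #102, adding 8.
New total = 74 + 8 = 82.

Adding 8 miles by placing #104 on the Depot–#102 leg.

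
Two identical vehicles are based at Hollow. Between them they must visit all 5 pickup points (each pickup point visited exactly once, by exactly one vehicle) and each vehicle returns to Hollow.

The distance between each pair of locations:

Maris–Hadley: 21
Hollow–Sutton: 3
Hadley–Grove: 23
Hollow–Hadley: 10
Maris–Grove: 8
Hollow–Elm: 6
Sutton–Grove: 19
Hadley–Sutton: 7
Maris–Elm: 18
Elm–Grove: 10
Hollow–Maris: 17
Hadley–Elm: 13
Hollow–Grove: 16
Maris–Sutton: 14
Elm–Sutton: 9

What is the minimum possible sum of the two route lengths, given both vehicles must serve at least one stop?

Minimum combined distance: 61.

Try each way of splitting the stops between the two vehicles (each non-empty) and, for each split, find the best tour for each vehicle:
  {Maris} + {Hadley, Elm, Sutton, Grove}: 34 + 49 = 83
  {Hadley} + {Maris, Elm, Sutton, Grove}: 20 + 41 = 61
  {Maris, Hadley} + {Elm, Sutton, Grove}: 48 + 38 = 86
  {Elm} + {Maris, Hadley, Sutton, Grove}: 12 + 55 = 67
  {Maris, Elm} + {Hadley, Sutton, Grove}: 41 + 49 = 90
  {Hadley, Elm} + {Maris, Sutton, Grove}: 29 + 41 = 70
  … (15 splits in total)
Best: vehicle 1 Hollow → Hadley → Hollow = 20; vehicle 2 Hollow → Elm → Grove → Maris → Sutton → Hollow = 41; combined 61.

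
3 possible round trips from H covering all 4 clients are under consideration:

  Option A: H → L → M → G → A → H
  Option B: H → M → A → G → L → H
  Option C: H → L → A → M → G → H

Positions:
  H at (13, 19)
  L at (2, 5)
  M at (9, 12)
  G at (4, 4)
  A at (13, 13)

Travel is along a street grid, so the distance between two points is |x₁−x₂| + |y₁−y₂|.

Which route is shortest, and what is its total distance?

62 — Option B is the shortest.

Option A: 25 + 14 + 13 + 18 + 6 = 76
Option B: 11 + 5 + 18 + 3 + 25 = 62
Option C: 25 + 19 + 5 + 13 + 24 = 86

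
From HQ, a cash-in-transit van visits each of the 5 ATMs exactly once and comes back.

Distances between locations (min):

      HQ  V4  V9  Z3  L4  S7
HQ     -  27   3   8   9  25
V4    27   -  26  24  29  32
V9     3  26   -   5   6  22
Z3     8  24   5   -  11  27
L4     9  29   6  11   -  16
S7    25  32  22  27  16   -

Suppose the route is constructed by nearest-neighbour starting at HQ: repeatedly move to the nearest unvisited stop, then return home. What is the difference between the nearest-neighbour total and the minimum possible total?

HQ: V9=3, Z3=8, L4=9, S7=25, V4=27 ⇒ V9
V9: Z3=5, L4=6, S7=22, V4=26 ⇒ Z3
Z3: L4=11, V4=24, S7=27 ⇒ L4
L4: S7=16, V4=29 ⇒ S7
S7: V4=32 ⇒ V4
NN route HQ → V9 → Z3 → L4 → S7 → V4 → HQ costs 94.
Optimal: HQ → V9 → Z3 → V4 → S7 → L4 → HQ costs 89 (by enumerating all 60 distinct tours).
Excess = 94 − 89 = 5.

Excess over optimum: 5 min.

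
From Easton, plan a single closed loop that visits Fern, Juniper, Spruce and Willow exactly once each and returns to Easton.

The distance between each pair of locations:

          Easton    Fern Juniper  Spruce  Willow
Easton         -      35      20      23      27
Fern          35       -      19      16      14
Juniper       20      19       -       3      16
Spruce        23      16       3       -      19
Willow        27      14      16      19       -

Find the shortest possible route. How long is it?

Minimum total distance: 80.

There are 12 distinct closed tours to check (reversals are equivalent).
Easton-Fern-Juniper-Spruce-Willow-Easton: 35+19+3+19+27 = 103
Easton-Fern-Juniper-Willow-Spruce-Easton: 35+19+16+19+23 = 112
Easton-Fern-Spruce-Juniper-Willow-Easton: 35+16+3+16+27 = 97
Easton-Fern-Spruce-Willow-Juniper-Easton: 35+16+19+16+20 = 106
Easton-Fern-Willow-Juniper-Spruce-Easton: 35+14+16+3+23 = 91
Easton-Fern-Willow-Spruce-Juniper-Easton: 35+14+19+3+20 = 91
Easton-Juniper-Fern-Spruce-Willow-Easton: 20+19+16+19+27 = 101
Easton-Juniper-Fern-Willow-Spruce-Easton: 20+19+14+19+23 = 95
Easton-Juniper-Spruce-Fern-Willow-Easton: 20+3+16+14+27 = 80
Easton-Juniper-Willow-Fern-Spruce-Easton: 20+16+14+16+23 = 89
Easton-Spruce-Fern-Juniper-Willow-Easton: 23+16+19+16+27 = 101
Easton-Spruce-Juniper-Fern-Willow-Easton: 23+3+19+14+27 = 86
The minimum is 80.
One optimal route: Easton → Juniper → Spruce → Fern → Willow → Easton (or its reverse).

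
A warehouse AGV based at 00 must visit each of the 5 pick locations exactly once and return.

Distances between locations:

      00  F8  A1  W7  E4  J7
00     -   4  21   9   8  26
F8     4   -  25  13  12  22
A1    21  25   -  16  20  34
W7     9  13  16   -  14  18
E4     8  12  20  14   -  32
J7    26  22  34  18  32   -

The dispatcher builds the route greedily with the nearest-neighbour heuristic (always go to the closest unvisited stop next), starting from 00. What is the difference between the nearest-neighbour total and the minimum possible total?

The nearest-neighbour route is 18 longer than optimal.

00: F8=4, E4=8, W7=9, A1=21, J7=26 ⇒ F8
F8: E4=12, W7=13, J7=22, A1=25 ⇒ E4
E4: W7=14, A1=20, J7=32 ⇒ W7
W7: A1=16, J7=18 ⇒ A1
A1: J7=34 ⇒ J7
NN route 00 → F8 → E4 → W7 → A1 → J7 → 00 costs 106.
Optimal: 00 → F8 → J7 → W7 → A1 → E4 → 00 costs 88 (by enumerating all 60 distinct tours).
Excess = 106 − 88 = 18.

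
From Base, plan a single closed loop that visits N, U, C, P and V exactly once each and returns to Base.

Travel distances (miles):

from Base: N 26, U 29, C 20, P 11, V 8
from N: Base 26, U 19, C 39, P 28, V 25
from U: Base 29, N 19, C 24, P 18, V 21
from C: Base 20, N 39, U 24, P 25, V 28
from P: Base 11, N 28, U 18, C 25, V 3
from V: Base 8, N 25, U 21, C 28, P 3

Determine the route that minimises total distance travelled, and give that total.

With 5 stops there are 5!/2 = 60 distinct round trips (a route and its reverse cost the same).
Base-N-U-C-P-V-Base: 26+19+24+25+3+8 = 105
Base-N-U-C-V-P-Base: 26+19+24+28+3+11 = 111
Base-N-U-P-C-V-Base: 26+19+18+25+28+8 = 124
Base-N-U-P-V-C-Base: 26+19+18+3+28+20 = 114
Base-N-U-V-C-P-Base: 26+19+21+28+25+11 = 130
Base-N-U-V-P-C-Base: 26+19+21+3+25+20 = 114
Base-N-C-U-P-V-Base: 26+39+24+18+3+8 = 118
Base-N-C-U-V-P-Base: 26+39+24+21+3+11 = 124
Base-N-C-P-U-V-Base: 26+39+25+18+21+8 = 137
Base-N-C-P-V-U-Base: 26+39+25+3+21+29 = 143
Base-N-C-V-U-P-Base: 26+39+28+21+18+11 = 143
Base-N-C-V-P-U-Base: 26+39+28+3+18+29 = 143
Base-N-P-U-C-V-Base: 26+28+18+24+28+8 = 132
Base-N-P-U-V-C-Base: 26+28+18+21+28+20 = 141
… (46 more)
Base-C-U-N-P-V-Base: 20+24+19+28+3+8 = 102  ← best
The minimum is 102.
One optimal route: Base → C → U → N → P → V → Base (or its reverse).

Minimum total distance: 102 miles.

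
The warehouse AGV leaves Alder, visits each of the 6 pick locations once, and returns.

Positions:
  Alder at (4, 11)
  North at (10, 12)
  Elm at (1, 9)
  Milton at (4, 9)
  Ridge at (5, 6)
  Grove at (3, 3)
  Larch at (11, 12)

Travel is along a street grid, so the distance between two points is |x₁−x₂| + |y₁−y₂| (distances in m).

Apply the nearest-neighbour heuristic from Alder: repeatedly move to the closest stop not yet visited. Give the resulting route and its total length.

42 m along Alder → Milton → Elm → Ridge → Grove → North → Larch → Alder.

Alder → [Milton:2 / Elm:5 / Ridge:6 / North:7 / Larch:8 / Grove:9] → Milton (2)
Milton → [Elm:3 / Ridge:4 / Grove:7 / North:9 / Larch:10] → Elm (3)
Elm → [Ridge:7 / Grove:8 / North:12 / Larch:13] → Ridge (7)
Ridge → [Grove:5 / North:11 / Larch:12] → Grove (5)
Grove → [North:16 / Larch:17] → North (16)
North → [Larch:1] → Larch (1)
Return Larch→Alder: 8.
Total = 2 + 3 + 7 + 5 + 16 + 1 + 8 = 42.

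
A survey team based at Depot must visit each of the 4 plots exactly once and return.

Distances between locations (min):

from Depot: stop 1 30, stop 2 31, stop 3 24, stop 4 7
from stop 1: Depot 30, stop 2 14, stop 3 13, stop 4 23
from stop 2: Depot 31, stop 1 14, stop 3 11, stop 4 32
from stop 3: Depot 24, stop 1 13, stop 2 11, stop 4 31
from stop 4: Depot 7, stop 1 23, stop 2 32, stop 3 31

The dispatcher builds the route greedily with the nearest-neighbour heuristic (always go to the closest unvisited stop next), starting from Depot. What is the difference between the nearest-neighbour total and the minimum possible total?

The nearest-neighbour route is 6 min longer than optimal.

From Depot: stop 4=7, stop 3=24, stop 1=30, stop 2=31 → choose stop 4 (7).
From stop 4: stop 1=23, stop 3=31, stop 2=32 → choose stop 1 (23).
From stop 1: stop 3=13, stop 2=14 → choose stop 3 (13).
From stop 3: stop 2=11 → choose stop 2 (11).
NN route Depot → stop 4 → stop 1 → stop 3 → stop 2 → Depot costs 85.
Optimal: Depot → stop 3 → stop 2 → stop 1 → stop 4 → Depot costs 79 (by enumerating all 12 distinct tours).
Excess = 85 − 79 = 6.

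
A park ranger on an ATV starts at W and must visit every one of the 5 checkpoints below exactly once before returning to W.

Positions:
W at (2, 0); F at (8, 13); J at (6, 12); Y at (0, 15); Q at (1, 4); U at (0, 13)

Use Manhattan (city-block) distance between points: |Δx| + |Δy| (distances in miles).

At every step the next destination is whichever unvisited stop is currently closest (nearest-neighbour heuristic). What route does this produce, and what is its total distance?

From W: distances to unvisited — Q=5, U=15, J=16, Y=17, F=19. Nearest is Q (5).
From Q: distances to unvisited — U=10, Y=12, J=13, F=16. Nearest is U (10).
From U: distances to unvisited — Y=2, J=7, F=8. Nearest is Y (2).
From Y: distances to unvisited — J=9, F=10. Nearest is J (9).
From J: distances to unvisited — F=3. Nearest is F (3).
Return F→W: 19.
Total = 5 + 10 + 2 + 9 + 3 + 19 = 48.

48 miles along W → Q → U → Y → J → F → W.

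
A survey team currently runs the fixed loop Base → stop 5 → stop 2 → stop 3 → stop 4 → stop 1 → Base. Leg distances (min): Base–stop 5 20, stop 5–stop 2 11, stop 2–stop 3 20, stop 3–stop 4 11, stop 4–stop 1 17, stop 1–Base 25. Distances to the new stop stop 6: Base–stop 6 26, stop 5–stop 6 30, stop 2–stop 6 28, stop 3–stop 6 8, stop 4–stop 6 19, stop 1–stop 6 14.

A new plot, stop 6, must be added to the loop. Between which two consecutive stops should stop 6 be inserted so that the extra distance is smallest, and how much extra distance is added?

Insertion cost between consecutive stops i–j is d(i,stop 6) + d(stop 6,j) − d(i,j):
  between Base and stop 5: 26 + 30 − 20 = 36
  between stop 5 and stop 2: 30 + 28 − 11 = 47
  between stop 2 and stop 3: 28 + 8 − 20 = 16
  between stop 3 and stop 4: 8 + 19 − 11 = 16
  between stop 4 and stop 1: 19 + 14 − 17 = 16
  between stop 1 and Base: 14 + 26 − 25 = 15
Cheapest insertion is between stop 1 and Base, adding 15.
New total = 104 + 15 = 119.

Adding 15 min by placing stop 6 on the stop 1–Base leg.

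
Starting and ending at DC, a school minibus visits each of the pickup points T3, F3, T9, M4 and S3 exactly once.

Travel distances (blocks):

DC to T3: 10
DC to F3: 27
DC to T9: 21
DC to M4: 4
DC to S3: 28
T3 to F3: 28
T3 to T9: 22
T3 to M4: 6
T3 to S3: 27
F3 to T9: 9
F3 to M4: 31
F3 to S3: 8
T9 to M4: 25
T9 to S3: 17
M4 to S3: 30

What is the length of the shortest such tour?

With 5 stops there are 5!/2 = 60 distinct round trips (a route and its reverse cost the same).
DC - T3 - F3 - T9 - M4 - S3 - DC: 10+28+9+25+30+28 = 130
DC - T3 - F3 - T9 - S3 - M4 - DC: 10+28+9+17+30+4 = 98
DC - T3 - F3 - M4 - T9 - S3 - DC: 10+28+31+25+17+28 = 139
DC - T3 - F3 - M4 - S3 - T9 - DC: 10+28+31+30+17+21 = 137
DC - T3 - F3 - S3 - T9 - M4 - DC: 10+28+8+17+25+4 = 92
DC - T3 - F3 - S3 - M4 - T9 - DC: 10+28+8+30+25+21 = 122
DC - T3 - T9 - F3 - M4 - S3 - DC: 10+22+9+31+30+28 = 130
DC - T3 - T9 - F3 - S3 - M4 - DC: 10+22+9+8+30+4 = 83
DC - T3 - T9 - M4 - F3 - S3 - DC: 10+22+25+31+8+28 = 124
DC - T3 - T9 - M4 - S3 - F3 - DC: 10+22+25+30+8+27 = 122
DC - T3 - T9 - S3 - F3 - M4 - DC: 10+22+17+8+31+4 = 92
DC - T3 - T9 - S3 - M4 - F3 - DC: 10+22+17+30+31+27 = 137
DC - T3 - M4 - F3 - T9 - S3 - DC: 10+6+31+9+17+28 = 101
DC - T3 - M4 - F3 - S3 - T9 - DC: 10+6+31+8+17+21 = 93
… (46 more)
DC - T9 - F3 - S3 - T3 - M4 - DC: 21+9+8+27+6+4 = 75  ← best
The minimum is 75.
One optimal route: DC → T9 → F3 → S3 → T3 → M4 → DC (or its reverse).

75 blocks — the shortest possible round trip.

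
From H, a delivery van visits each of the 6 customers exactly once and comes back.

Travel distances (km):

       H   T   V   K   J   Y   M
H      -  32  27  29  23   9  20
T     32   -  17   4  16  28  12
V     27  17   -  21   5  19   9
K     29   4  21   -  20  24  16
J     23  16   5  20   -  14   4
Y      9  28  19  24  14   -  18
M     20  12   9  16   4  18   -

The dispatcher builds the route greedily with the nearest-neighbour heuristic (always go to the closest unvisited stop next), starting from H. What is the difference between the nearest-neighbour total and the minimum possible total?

H: Y=9, M=20, J=23, V=27, K=29, T=32 ⇒ Y
Y: J=14, M=18, V=19, K=24, T=28 ⇒ J
J: M=4, V=5, T=16, K=20 ⇒ M
M: V=9, T=12, K=16 ⇒ V
V: T=17, K=21 ⇒ T
T: K=4 ⇒ K
NN route H → Y → J → M → V → T → K → H costs 86.
Optimal: H → K → T → M → V → J → Y → H costs 82 (by enumerating all 360 distinct tours).
Excess = 86 − 82 = 4.

The nearest-neighbour route is 4 km longer than optimal.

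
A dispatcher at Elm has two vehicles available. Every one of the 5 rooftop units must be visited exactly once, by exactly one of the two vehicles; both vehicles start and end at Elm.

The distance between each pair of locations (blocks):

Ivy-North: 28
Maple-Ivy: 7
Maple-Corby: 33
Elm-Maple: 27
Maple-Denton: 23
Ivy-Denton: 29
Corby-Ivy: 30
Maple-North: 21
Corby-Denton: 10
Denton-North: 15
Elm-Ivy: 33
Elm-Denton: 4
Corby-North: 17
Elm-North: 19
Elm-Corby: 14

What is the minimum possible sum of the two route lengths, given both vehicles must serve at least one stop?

Try each way of splitting the stops between the two vehicles (each non-empty) and, for each split, find the best tour for each vehicle:
  {Maple} + {Corby, Ivy, Denton, North}: 54 + 91 = 145
  {Corby} + {Maple, Ivy, Denton, North}: 28 + 80 = 108
  {Maple, Corby} + {Ivy, Denton, North}: 74 + 80 = 154
  {Ivy} + {Maple, Corby, Denton, North}: 66 + 79 = 145
  {Maple, Ivy} + {Corby, Denton, North}: 67 + 50 = 117
  {Corby, Ivy} + {Maple, Denton, North}: 77 + 67 = 144
  … (15 splits in total)
  {Denton} + {Maple, Corby, Ivy, North}: 8 + 91 = 99  ← best
Best: vehicle 1 Elm → Denton → Elm = 8; vehicle 2 Elm → Corby → Ivy → Maple → North → Elm = 91; combined 99.

99 blocks — the smallest possible combined total.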